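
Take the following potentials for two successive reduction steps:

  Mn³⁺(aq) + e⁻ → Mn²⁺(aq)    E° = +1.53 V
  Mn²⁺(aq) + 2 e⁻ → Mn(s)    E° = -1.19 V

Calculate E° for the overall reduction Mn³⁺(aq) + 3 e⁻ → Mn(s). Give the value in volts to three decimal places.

-0.283 V

Standard free energies of sequential steps add: ΔG°₃ = ΔG°₁ + ΔG°₂, so n₃E°₃ = n₁E°₁ + n₂E°₂.
E°₃ = (1×+1.53 + 2×-1.19) / 3 = (-0.850) / 3 = -0.283 V.
E° values themselves are not directly additive — weighting by electron count is essential.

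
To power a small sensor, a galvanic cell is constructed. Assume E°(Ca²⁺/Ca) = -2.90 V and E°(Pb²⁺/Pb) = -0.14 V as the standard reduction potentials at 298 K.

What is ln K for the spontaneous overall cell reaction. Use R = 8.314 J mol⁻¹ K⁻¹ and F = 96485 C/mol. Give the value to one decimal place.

Cathode: Pb²⁺/Pb; anode: Ca²⁺/Ca. E°cell = (-0.14) − (-2.90) = +2.76 V, with n = 2.
ΔG° = −nFE° = −RT ln K, so ln K = nFE°/(RT) = (2)(96485)(+2.76) / ((8.314)(298)) = 214.967.

215.0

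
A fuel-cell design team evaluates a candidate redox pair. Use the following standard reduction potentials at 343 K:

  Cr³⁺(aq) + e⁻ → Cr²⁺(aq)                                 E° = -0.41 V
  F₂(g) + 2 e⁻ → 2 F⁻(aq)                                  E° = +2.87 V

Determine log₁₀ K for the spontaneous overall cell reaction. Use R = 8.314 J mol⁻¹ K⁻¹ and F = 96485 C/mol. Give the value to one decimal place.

96.4

Cathode: F₂/F⁻; anode: Cr³⁺/Cr²⁺. E°cell = (+2.87) − (-0.41) = +3.28 V, with n = 2.
ΔG° = −nFE° = −RT ln K, so ln K = nFE°/(RT) = (2)(96485)(+3.28) / ((8.314)(343)) = 221.952.
log₁₀ K = 221.952 / ln 10 = 96.4.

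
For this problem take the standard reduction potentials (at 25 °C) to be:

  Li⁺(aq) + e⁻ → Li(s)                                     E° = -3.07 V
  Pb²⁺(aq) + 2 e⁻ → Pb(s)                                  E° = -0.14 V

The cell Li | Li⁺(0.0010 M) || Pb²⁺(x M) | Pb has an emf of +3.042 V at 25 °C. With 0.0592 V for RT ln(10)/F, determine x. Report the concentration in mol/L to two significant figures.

0.0061 M

Pb²⁺/Pb is the cathode, Li⁺/Li the anode: E°cell = +2.93 V, n = 2.
Overall reaction: Pb²⁺(aq) + 2 Li(s) → Pb(s) + 2 Li⁺(aq); Q = [Li⁺]^2/[Pb²⁺]^1.
From E = E° − (0.0592/n) log Q: log Q = (E° − E)·n/0.0592 = (+2.93 − (+3.042))·2/0.0592 = -3.7838.
So 1·log[Pb²⁺] = 2·log(0.001) − log Q = -6.0000 − (-3.7838) = -2.2162; [Pb²⁺] = 10^(-2.2162) ≈ 0.0061 M.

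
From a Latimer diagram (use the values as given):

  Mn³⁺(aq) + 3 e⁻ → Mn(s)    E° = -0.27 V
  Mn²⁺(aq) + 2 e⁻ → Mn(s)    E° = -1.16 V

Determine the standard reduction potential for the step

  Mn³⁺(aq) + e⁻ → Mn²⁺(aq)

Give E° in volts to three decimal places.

Sequential free energies add, so n₃E°₃ = n₁E°₁ + n₂E°₂.
With n₃ = 3, and the known step contributing 2×(-1.16) V, the unknown satisfies 1·E° = 3×(-0.27) − 2×(-1.16) = +1.510.
E° = +1.510 / 1 = +1.510 V.

+1.510 V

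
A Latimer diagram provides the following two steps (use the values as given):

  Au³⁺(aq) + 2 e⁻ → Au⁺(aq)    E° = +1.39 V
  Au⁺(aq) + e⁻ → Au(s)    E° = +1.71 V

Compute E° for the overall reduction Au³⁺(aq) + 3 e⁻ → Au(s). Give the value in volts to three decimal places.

+1.497 V

Adding the free-energy changes (−nFE°) of the two steps gives −n₃FE°₃ = −n₁FE°₁ − n₂FE°₂.
E°₃ = (2×+1.39 + 1×+1.71) / 3 = (+4.490) / 3 = +1.497 V.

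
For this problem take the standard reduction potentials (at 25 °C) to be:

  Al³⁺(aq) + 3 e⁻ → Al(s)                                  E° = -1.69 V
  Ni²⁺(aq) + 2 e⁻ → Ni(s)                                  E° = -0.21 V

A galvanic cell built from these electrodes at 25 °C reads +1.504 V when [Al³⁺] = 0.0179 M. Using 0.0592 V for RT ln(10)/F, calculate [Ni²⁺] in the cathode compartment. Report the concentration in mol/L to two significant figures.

Ni²⁺/Ni is the cathode, Al³⁺/Al the anode: E°cell = +1.48 V, n = 6.
Overall reaction: 3 Ni²⁺(aq) + 2 Al(s) → 3 Ni(s) + 2 Al³⁺(aq); Q = [Al³⁺]^2/[Ni²⁺]^3.
From E = E° − (0.0592/n) log Q: log Q = (E° − E)·n/0.0592 = (+1.48 − (+1.504))·6/0.0592 = -2.4324.
So 3·log[Ni²⁺] = 2·log(0.0179) − log Q = -3.4943 − (-2.4324) = -1.0619; log[Ni²⁺] = -1.0619 / 3 = -0.3540; [Ni²⁺] = 10^(-0.3540) ≈ 0.44 M.

0.44 M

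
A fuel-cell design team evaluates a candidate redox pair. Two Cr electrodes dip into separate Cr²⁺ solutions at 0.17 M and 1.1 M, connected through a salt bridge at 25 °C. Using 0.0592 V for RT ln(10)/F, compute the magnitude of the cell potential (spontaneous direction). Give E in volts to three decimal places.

For a concentration cell E°cell = 0. The 1.1 M side is the cathode (reduction is favoured where [Cr²⁺] is higher).
With n = 2, E = −(0.0592/2) log([Cr²⁺]ₐₙ/[Cr²⁺]꜀ₐₜ) = −(0.0592/2) log(0.17/1.1) = −(0.0592/2)(-0.811) = +0.024 V.

+0.024 V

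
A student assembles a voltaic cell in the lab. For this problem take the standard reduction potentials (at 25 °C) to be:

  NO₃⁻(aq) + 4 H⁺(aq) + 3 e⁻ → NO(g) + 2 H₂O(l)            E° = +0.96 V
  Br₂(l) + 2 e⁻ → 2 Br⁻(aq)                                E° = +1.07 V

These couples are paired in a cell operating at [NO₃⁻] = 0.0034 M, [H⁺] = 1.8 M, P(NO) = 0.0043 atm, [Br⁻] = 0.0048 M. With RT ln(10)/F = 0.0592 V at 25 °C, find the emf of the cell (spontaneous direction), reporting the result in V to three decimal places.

Br₂/Br⁻ is the cathode (higher E°), NO₃⁻/NO the anode: E°cell = +1.07 − (+0.96) = +0.11 V, n = 6.
Overall: 3 Br₂(l) + 2 NO(g) + 4 H₂O(l) → 6 Br⁻(aq) + 2 NO₃⁻(aq) + 8 H⁺(aq)
Q = [Br⁻]^6·[NO₃⁻]^2·[H⁺]^8 / (P(NO)^2); log Q = -12.074.
E = E° − (0.0592/n) log Q = +0.11 − (0.0592/6)(-12.074) = +0.229 V.

+0.229 V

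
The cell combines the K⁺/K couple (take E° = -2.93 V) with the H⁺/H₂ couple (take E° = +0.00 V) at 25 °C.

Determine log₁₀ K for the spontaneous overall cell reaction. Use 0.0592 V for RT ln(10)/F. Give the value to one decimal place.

Cathode: H⁺/H₂; anode: K⁺/K. E°cell = +2.93 V, n = 2.
log K = nE°cell / 0.0592 = (2)(+2.93) / 0.0592 = 99.0.

99.0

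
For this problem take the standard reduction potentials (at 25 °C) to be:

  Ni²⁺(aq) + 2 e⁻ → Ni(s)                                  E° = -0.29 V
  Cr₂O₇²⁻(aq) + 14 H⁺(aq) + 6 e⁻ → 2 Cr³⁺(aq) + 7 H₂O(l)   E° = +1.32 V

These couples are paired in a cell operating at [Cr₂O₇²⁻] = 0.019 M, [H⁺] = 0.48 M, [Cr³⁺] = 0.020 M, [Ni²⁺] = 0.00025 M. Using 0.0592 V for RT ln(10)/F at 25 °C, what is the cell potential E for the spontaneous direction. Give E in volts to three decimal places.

Cr₂O₇²⁻/Cr³⁺ is the cathode (higher E°), Ni²⁺/Ni the anode: E°cell = +1.32 − (-0.29) = +1.61 V, n = 6.
Overall: Cr₂O₇²⁻(aq) + 14 H⁺(aq) + 3 Ni(s) → 2 Cr³⁺(aq) + 7 H₂O(l) + 3 Ni²⁺(aq)
Q = [Cr³⁺]^2·[Ni²⁺]^3 / ([Cr₂O₇²⁻]·[H⁺]^14); log Q = -8.020.
E = E° − (0.0592/n) log Q = +1.61 − (0.0592/6)(-8.020) = +1.689 V.

+1.689 V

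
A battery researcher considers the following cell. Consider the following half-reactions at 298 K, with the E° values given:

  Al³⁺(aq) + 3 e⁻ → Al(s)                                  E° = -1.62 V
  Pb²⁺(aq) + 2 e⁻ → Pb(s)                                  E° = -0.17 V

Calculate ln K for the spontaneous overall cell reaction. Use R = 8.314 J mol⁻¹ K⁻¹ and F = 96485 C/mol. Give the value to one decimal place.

Cathode: Pb²⁺/Pb; anode: Al³⁺/Al. E°cell = (-0.17) − (-1.62) = +1.45 V, with n = 6.
ΔG° = −nFE° = −RT ln K, so ln K = nFE°/(RT) = (6)(96485)(+1.45) / ((8.314)(298)) = 338.807.

338.8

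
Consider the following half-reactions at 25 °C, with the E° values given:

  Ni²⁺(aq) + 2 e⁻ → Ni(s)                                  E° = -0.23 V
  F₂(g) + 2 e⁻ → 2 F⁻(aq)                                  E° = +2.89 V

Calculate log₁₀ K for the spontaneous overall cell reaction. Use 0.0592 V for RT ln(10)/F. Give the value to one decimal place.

105.4

Cathode: F₂/F⁻; anode: Ni²⁺/Ni. E°cell = +3.12 V, n = 2.
log K = nE°cell / 0.0592 = (2)(+3.12) / 0.0592 = 105.4.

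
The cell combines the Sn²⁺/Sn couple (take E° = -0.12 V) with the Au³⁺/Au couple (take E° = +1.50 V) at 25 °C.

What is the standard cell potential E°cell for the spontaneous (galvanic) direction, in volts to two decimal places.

The Au³⁺/Au couple has the higher reduction potential, so it is the cathode; Sn²⁺/Sn is oxidised at the anode.
E°cell = E°(cathode) − E°(anode) = (+1.50) − (-0.12) = +1.62 V.

+1.62 V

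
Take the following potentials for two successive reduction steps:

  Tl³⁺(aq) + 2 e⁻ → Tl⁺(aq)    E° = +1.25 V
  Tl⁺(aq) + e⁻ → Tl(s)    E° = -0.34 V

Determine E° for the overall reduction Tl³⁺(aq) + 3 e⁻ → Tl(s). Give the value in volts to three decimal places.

+0.720 V

Since ΔG° = −nFE° is additive over sequential reductions, n₃E°₃ = n₁E°₁ + n₂E°₂.
E°₃ = (2×+1.25 + 1×-0.34) / 3 = (+2.160) / 3 = +0.720 V.
E° values themselves are not directly additive — weighting by electron count is essential.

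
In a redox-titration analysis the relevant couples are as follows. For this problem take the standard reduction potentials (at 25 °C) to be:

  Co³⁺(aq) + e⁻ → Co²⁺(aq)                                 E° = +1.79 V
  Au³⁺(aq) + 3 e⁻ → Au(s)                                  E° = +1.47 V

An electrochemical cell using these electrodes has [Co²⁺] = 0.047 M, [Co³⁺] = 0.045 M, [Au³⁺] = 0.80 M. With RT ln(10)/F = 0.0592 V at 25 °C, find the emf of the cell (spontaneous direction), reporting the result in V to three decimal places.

Co³⁺/Co²⁺ is the cathode (higher E°), Au³⁺/Au the anode: E°cell = +1.79 − (+1.47) = +0.32 V, n = 3.
Overall: 3 Co³⁺(aq) + Au(s) → 3 Co²⁺(aq) + Au³⁺(aq)
Q = [Co²⁺]^3·[Au³⁺] / ([Co³⁺]^3); log Q = -0.040.
E = E° − (0.0592/n) log Q = +0.32 − (0.0592/3)(-0.040) = +0.321 V.

+0.321 V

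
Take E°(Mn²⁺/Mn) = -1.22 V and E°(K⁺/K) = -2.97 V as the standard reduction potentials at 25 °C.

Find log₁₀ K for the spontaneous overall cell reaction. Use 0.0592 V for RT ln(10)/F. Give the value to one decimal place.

59.1

Cathode: Mn²⁺/Mn; anode: K⁺/K. E°cell = +1.75 V, n = 2.
log K = nE°cell / 0.0592 = (2)(+1.75) / 0.0592 = 59.1.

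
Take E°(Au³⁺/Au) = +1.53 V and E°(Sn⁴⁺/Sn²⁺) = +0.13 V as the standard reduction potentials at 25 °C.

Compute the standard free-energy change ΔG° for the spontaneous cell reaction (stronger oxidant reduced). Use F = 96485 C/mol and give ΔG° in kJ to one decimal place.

-810.5 kJ

Au³⁺/Au (E° = +1.53 V) is the cathode; Sn⁴⁺/Sn²⁺ (E° = +0.13 V) is the anode, so E°cell = +1.40 V.
Balancing electrons gives n = 6 (lcm of 3 and 2).
ΔG° = −nFE° = −(6)(96485)(+1.40) = -810,474 J = -810.5 kJ.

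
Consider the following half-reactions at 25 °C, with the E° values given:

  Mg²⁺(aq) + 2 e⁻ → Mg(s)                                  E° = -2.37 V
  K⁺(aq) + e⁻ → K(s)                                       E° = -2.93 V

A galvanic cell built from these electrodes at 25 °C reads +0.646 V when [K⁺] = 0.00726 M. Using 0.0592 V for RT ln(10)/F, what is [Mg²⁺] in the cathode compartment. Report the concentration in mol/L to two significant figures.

0.042 M

Mg²⁺/Mg is the cathode, K⁺/K the anode: E°cell = +0.56 V, n = 2.
Overall reaction: Mg²⁺(aq) + 2 K(s) → Mg(s) + 2 K⁺(aq); Q = [K⁺]^2/[Mg²⁺]^1.
From E = E° − (0.0592/n) log Q: log Q = (E° − E)·n/0.0592 = (+0.56 − (+0.646))·2/0.0592 = -2.9054.
So 1·log[Mg²⁺] = 2·log(0.00726) − log Q = -4.2781 − (-2.9054) = -1.3727; [Mg²⁺] = 10^(-1.3727) ≈ 0.042 M.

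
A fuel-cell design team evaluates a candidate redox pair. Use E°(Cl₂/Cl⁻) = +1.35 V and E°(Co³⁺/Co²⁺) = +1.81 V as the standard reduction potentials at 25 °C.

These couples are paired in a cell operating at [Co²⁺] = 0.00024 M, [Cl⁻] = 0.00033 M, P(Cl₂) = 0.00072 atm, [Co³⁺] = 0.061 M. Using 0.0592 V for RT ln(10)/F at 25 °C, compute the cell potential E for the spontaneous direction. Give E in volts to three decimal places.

+0.489 V

Co³⁺/Co²⁺ is the cathode (higher E°), Cl₂/Cl⁻ the anode: E°cell = +1.81 − (+1.35) = +0.46 V, n = 2.
Overall: 2 Co³⁺(aq) + 2 Cl⁻(aq) → 2 Co²⁺(aq) + Cl₂(g)
Q = [Co²⁺]^2·P(Cl₂) / ([Co³⁺]^2·[Cl⁻]^2); log Q = -0.990.
E = E° − (0.0592/n) log Q = +0.46 − (0.0592/2)(-0.990) = +0.489 V.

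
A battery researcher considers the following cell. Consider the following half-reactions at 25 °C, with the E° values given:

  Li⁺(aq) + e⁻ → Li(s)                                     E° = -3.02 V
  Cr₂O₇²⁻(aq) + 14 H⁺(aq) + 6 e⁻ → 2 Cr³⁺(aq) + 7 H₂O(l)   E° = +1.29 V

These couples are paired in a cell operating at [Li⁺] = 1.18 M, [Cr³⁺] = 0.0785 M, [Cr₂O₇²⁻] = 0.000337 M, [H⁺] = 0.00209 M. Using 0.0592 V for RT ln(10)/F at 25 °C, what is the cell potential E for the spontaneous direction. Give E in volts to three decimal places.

Cr₂O₇²⁻/Cr³⁺ is the cathode (higher E°), Li⁺/Li the anode: E°cell = +1.29 − (-3.02) = +4.31 V, n = 6.
Overall: Cr₂O₇²⁻(aq) + 14 H⁺(aq) + 6 Li(s) → 2 Cr³⁺(aq) + 7 H₂O(l) + 6 Li⁺(aq)
Q = [Cr³⁺]^2·[Li⁺]^6 / ([Cr₂O₇²⁻]·[H⁺]^14); log Q = 39.211.
E = E° − (0.0592/n) log Q = +4.31 − (0.0592/6)(39.211) = +3.923 V.

+3.923 V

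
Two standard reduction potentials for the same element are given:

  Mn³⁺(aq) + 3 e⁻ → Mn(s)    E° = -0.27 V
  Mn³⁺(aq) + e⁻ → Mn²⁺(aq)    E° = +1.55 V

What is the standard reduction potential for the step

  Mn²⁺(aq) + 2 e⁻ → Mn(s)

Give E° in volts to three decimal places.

-1.180 V

Sequential free energies add, so n₃E°₃ = n₁E°₁ + n₂E°₂.
With n₃ = 3, and the known step contributing 1×(+1.55) V, the unknown satisfies 2·E° = 3×(-0.27) − 1×(+1.55) = -2.360.
E° = -2.360 / 2 = -1.180 V.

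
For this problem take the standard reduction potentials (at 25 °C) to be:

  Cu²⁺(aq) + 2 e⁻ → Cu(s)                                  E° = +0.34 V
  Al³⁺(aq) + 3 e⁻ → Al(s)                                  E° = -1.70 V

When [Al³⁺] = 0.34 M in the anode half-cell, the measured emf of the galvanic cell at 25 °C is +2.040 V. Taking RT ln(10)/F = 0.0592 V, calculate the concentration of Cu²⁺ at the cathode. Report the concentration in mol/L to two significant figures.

0.49 M

Cu²⁺/Cu is the cathode, Al³⁺/Al the anode: E°cell = +2.04 V, n = 6.
Overall reaction: 3 Cu²⁺(aq) + 2 Al(s) → 3 Cu(s) + 2 Al³⁺(aq); Q = [Al³⁺]^2/[Cu²⁺]^3.
From E = E° − (0.0592/n) log Q: log Q = (E° − E)·n/0.0592 = (+2.04 − (+2.040))·6/0.0592 = 0.0000.
So 3·log[Cu²⁺] = 2·log(0.34) − log Q = -0.9370 − (0.0000) = -0.9370; log[Cu²⁺] = -0.9370 / 3 = -0.3123; [Cu²⁺] = 10^(-0.3123) ≈ 0.49 M.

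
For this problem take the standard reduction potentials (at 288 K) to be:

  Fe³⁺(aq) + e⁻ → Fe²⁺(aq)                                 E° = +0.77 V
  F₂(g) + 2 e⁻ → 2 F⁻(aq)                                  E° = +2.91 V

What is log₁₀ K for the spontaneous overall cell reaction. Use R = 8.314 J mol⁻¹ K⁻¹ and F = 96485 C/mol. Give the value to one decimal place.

74.9

Cathode: F₂/F⁻; anode: Fe³⁺/Fe²⁺. E°cell = (+2.91) − (+0.77) = +2.14 V, with n = 2.
ΔG° = −nFE° = −RT ln K, so ln K = nFE°/(RT) = (2)(96485)(+2.14) / ((8.314)(288)) = 172.465.
log₁₀ K = 172.465 / ln 10 = 74.9.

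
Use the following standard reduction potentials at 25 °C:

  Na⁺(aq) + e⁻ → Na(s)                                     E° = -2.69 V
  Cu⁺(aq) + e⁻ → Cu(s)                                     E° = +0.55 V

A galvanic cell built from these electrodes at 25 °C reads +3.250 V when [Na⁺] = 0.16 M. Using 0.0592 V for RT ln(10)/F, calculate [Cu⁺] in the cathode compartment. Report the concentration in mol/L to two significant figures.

0.24 M

Cu⁺/Cu is the cathode, Na⁺/Na the anode: E°cell = +3.24 V, n = 1.
Overall reaction: Cu⁺(aq) + Na(s) → Cu(s) + Na⁺(aq); Q = [Na⁺]^1/[Cu⁺]^1.
From E = E° − (0.0592/n) log Q: log Q = (E° − E)·n/0.0592 = (+3.24 − (+3.250))·1/0.0592 = -0.1689.
So 1·log[Cu⁺] = 1·log(0.16) − log Q = -0.7959 − (-0.1689) = -0.6270; [Cu⁺] = 10^(-0.6270) ≈ 0.24 M.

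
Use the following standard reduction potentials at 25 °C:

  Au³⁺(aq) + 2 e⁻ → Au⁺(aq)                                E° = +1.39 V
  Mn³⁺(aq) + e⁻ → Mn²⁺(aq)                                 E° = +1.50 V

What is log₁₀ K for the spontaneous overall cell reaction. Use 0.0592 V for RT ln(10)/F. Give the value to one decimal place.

3.7

Cathode: Mn³⁺/Mn²⁺; anode: Au³⁺/Au⁺. E°cell = +0.11 V, n = 2.
log K = nE°cell / 0.0592 = (2)(+0.11) / 0.0592 = 3.7.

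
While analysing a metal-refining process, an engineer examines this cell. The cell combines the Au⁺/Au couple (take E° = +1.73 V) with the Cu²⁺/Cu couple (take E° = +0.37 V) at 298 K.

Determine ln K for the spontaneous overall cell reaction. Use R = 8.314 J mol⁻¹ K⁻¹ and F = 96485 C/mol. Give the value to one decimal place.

105.9

Cathode: Au⁺/Au; anode: Cu²⁺/Cu. E°cell = (+1.73) − (+0.37) = +1.36 V, with n = 2.
ΔG° = −nFE° = −RT ln K, so ln K = nFE°/(RT) = (2)(96485)(+1.36) / ((8.314)(298)) = 105.926.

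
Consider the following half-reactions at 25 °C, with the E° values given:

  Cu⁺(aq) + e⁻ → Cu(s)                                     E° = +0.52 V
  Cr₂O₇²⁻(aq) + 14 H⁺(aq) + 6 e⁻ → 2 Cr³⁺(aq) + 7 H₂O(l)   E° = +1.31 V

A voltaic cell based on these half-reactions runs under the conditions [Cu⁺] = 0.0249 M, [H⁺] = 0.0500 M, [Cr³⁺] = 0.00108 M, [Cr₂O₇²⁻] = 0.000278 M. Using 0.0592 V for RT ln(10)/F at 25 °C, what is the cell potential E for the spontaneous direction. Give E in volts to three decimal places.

Cr₂O₇²⁻/Cr³⁺ is the cathode (higher E°), Cu⁺/Cu the anode: E°cell = +1.31 − (+0.52) = +0.79 V, n = 6.
Overall: Cr₂O₇²⁻(aq) + 14 H⁺(aq) + 6 Cu(s) → 2 Cr³⁺(aq) + 7 H₂O(l) + 6 Cu⁺(aq)
Q = [Cr³⁺]^2·[Cu⁺]^6 / ([Cr₂O₇²⁻]·[H⁺]^14); log Q = 6.214.
E = E° − (0.0592/n) log Q = +0.79 − (0.0592/6)(6.214) = +0.729 V.

+0.729 V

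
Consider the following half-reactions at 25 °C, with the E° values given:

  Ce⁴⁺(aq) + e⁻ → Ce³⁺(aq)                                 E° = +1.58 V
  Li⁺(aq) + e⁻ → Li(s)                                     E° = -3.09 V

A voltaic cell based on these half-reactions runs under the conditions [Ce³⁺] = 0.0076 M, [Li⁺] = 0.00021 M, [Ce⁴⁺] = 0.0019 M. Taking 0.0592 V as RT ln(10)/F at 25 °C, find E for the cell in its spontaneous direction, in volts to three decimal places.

+4.852 V

Ce⁴⁺/Ce³⁺ is the cathode (higher E°), Li⁺/Li the anode: E°cell = +1.58 − (-3.09) = +4.67 V, n = 1.
Overall: Ce⁴⁺(aq) + Li(s) → Ce³⁺(aq) + Li⁺(aq)
Q = [Ce³⁺]·[Li⁺] / ([Ce⁴⁺]); log Q = -3.076.
E = E° − (0.0592/n) log Q = +4.67 − (0.0592/1)(-3.076) = +4.852 V.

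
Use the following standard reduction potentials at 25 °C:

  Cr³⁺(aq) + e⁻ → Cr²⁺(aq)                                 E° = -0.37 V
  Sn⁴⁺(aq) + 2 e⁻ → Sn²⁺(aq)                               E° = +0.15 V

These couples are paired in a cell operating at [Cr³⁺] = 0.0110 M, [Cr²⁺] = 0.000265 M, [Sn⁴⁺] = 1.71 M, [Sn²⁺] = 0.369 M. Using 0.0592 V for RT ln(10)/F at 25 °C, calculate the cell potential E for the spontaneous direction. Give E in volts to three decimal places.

Sn⁴⁺/Sn²⁺ is the cathode (higher E°), Cr³⁺/Cr²⁺ the anode: E°cell = +0.15 − (-0.37) = +0.52 V, n = 2.
Overall: Sn⁴⁺(aq) + 2 Cr²⁺(aq) → Sn²⁺(aq) + 2 Cr³⁺(aq)
Q = [Sn²⁺]·[Cr³⁺]^2 / ([Sn⁴⁺]·[Cr²⁺]^2); log Q = 2.570.
E = E° − (0.0592/n) log Q = +0.52 − (0.0592/2)(2.570) = +0.444 V.

+0.444 V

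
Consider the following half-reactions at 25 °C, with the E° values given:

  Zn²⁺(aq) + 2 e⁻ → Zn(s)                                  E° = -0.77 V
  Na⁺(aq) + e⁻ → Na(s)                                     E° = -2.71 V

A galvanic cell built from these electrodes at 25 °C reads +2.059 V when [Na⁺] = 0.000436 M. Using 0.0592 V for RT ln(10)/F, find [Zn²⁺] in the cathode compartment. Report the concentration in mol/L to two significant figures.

0.0020 M

Zn²⁺/Zn is the cathode, Na⁺/Na the anode: E°cell = +1.94 V, n = 2.
Overall reaction: Zn²⁺(aq) + 2 Na(s) → Zn(s) + 2 Na⁺(aq); Q = [Na⁺]^2/[Zn²⁺]^1.
From E = E° − (0.0592/n) log Q: log Q = (E° − E)·n/0.0592 = (+1.94 − (+2.059))·2/0.0592 = -4.0203.
So 1·log[Zn²⁺] = 2·log(0.000436) − log Q = -6.7210 − (-4.0203) = -2.7007; [Zn²⁺] = 10^(-2.7007) ≈ 0.0020 M.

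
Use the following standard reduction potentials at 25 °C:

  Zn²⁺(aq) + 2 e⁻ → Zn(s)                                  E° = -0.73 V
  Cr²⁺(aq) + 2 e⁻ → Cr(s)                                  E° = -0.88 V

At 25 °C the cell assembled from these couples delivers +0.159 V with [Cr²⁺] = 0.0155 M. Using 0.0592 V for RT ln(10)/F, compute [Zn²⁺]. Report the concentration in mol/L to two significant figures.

Zn²⁺/Zn is the cathode, Cr²⁺/Cr the anode: E°cell = +0.15 V, n = 2.
Overall reaction: Zn²⁺(aq) + Cr(s) → Zn(s) + Cr²⁺(aq); Q = [Cr²⁺]^1/[Zn²⁺]^1.
From E = E° − (0.0592/n) log Q: log Q = (E° − E)·n/0.0592 = (+0.15 − (+0.159))·2/0.0592 = -0.3041.
So 1·log[Zn²⁺] = 1·log(0.0155) − log Q = -1.8097 − (-0.3041) = -1.5056; [Zn²⁺] = 10^(-1.5056) ≈ 0.031 M.

0.031 M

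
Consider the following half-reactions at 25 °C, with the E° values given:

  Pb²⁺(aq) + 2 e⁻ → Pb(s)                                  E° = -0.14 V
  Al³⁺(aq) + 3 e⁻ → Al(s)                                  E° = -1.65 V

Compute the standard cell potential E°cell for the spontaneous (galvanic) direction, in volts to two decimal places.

The Pb²⁺/Pb couple has the higher reduction potential, so it is the cathode; Al³⁺/Al is oxidised at the anode.
E°cell = E°(cathode) − E°(anode) = (-0.14) − (-1.65) = +1.51 V.
Since E°cell > 0, the reaction is spontaneous under standard conditions.

+1.51 V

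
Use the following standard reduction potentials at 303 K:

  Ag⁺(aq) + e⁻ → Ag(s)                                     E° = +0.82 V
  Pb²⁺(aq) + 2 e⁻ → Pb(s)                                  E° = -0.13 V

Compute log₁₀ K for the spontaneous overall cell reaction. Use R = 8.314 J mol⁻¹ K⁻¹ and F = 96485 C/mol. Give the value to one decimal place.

31.6

Cathode: Ag⁺/Ag; anode: Pb²⁺/Pb. E°cell = (+0.82) − (-0.13) = +0.95 V, with n = 2.
ΔG° = −nFE° = −RT ln K, so ln K = nFE°/(RT) = (2)(96485)(+0.95) / ((8.314)(303)) = 72.771.
log₁₀ K = 72.771 / ln 10 = 31.6.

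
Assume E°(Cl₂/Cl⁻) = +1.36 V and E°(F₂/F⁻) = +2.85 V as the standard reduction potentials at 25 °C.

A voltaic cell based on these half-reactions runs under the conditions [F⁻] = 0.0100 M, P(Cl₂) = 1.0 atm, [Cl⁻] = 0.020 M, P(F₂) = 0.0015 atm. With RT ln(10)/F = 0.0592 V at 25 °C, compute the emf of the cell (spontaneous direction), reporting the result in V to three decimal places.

F₂/F⁻ is the cathode (higher E°), Cl₂/Cl⁻ the anode: E°cell = +2.85 − (+1.36) = +1.49 V, n = 2.
Overall: F₂(g) + 2 Cl⁻(aq) → 2 F⁻(aq) + Cl₂(g)
Q = [F⁻]^2·P(Cl₂) / (P(F₂)·[Cl⁻]^2); log Q = 2.222.
E = E° − (0.0592/n) log Q = +1.49 − (0.0592/2)(2.222) = +1.424 V.

+1.424 V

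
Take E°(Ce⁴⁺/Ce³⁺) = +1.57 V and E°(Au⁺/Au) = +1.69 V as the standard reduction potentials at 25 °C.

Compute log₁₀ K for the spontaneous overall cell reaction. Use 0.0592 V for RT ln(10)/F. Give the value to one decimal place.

Cathode: Au⁺/Au; anode: Ce⁴⁺/Ce³⁺. E°cell = +0.12 V, n = 1.
log K = nE°cell / 0.0592 = (1)(+0.12) / 0.0592 = 2.0.

2.0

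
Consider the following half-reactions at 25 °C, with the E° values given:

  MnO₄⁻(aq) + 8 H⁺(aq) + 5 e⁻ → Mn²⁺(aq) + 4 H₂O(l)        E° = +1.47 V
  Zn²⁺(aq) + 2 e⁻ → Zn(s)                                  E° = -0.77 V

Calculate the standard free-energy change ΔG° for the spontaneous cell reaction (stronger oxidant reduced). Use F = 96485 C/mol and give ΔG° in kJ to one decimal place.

MnO₄⁻/Mn²⁺ (E° = +1.47 V) is the cathode; Zn²⁺/Zn (E° = -0.77 V) is the anode, so E°cell = +2.24 V.
Balancing electrons gives n = 10 (lcm of 5 and 2).
ΔG° = −nFE° = −(10)(96485)(+2.24) = -2,161,264 J = -2161.3 kJ.

-2161.3 kJ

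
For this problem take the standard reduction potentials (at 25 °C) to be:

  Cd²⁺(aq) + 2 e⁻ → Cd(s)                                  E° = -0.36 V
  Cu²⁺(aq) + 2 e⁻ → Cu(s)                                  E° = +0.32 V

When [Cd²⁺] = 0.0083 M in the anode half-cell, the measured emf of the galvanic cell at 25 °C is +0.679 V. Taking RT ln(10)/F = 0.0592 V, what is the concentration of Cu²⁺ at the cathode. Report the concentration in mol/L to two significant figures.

Cu²⁺/Cu is the cathode, Cd²⁺/Cd the anode: E°cell = +0.68 V, n = 2.
Overall reaction: Cu²⁺(aq) + Cd(s) → Cu(s) + Cd²⁺(aq); Q = [Cd²⁺]^1/[Cu²⁺]^1.
From E = E° − (0.0592/n) log Q: log Q = (E° − E)·n/0.0592 = (+0.68 − (+0.679))·2/0.0592 = 0.0338.
So 1·log[Cu²⁺] = 1·log(0.0083) − log Q = -2.0809 − (0.0338) = -2.1147; [Cu²⁺] = 10^(-2.1147) ≈ 0.0077 M.

0.0077 M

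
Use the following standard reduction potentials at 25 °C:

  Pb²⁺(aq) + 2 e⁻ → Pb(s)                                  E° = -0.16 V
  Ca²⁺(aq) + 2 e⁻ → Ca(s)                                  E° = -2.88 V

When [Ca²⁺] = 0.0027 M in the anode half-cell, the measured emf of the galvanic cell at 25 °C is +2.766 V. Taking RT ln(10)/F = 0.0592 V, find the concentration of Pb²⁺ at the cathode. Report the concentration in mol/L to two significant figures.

Pb²⁺/Pb is the cathode, Ca²⁺/Ca the anode: E°cell = +2.72 V, n = 2.
Overall reaction: Pb²⁺(aq) + Ca(s) → Pb(s) + Ca²⁺(aq); Q = [Ca²⁺]^1/[Pb²⁺]^1.
From E = E° − (0.0592/n) log Q: log Q = (E° − E)·n/0.0592 = (+2.72 − (+2.766))·2/0.0592 = -1.5541.
So 1·log[Pb²⁺] = 1·log(0.0027) − log Q = -2.5686 − (-1.5541) = -1.0145; [Pb²⁺] = 10^(-1.0145) ≈ 0.097 M.

0.097 M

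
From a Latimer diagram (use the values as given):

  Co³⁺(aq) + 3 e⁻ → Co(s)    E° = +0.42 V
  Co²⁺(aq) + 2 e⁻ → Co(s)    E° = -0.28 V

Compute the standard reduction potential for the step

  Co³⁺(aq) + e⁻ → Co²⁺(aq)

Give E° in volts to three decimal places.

Sequential free energies add, so n₃E°₃ = n₁E°₁ + n₂E°₂.
With n₃ = 3, and the known step contributing 2×(-0.28) V, the unknown satisfies 1·E° = 3×(+0.42) − 2×(-0.28) = +1.820.
E° = +1.820 / 1 = +1.820 V.

+1.820 V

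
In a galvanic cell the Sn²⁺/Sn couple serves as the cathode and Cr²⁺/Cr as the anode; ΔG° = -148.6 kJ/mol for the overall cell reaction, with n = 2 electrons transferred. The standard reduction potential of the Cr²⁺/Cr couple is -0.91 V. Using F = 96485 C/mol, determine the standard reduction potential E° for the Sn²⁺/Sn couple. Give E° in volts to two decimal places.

E°cell = −ΔG°/(nF) = −(-148.6×10³)/((2)(96485)) = +0.770 V.
Since Sn²⁺/Sn is the cathode and Cr²⁺/Cr the anode, E°cell = E°(Sn²⁺/Sn) − E°(Cr²⁺/Cr).
So E°(Sn²⁺/Sn) = E°cell + E°(Cr²⁺/Cr) = +0.770 + (-0.91) = -0.14 V.

-0.14 V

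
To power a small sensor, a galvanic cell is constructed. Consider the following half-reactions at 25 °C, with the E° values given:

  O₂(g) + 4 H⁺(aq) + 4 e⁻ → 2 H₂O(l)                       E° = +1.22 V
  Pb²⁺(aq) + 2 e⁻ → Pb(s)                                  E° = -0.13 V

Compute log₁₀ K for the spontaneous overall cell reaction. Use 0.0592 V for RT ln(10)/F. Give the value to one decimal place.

91.2

Cathode: O₂/H₂O; anode: Pb²⁺/Pb. E°cell = +1.35 V, n = 4.
log K = nE°cell / 0.0592 = (4)(+1.35) / 0.0592 = 91.2.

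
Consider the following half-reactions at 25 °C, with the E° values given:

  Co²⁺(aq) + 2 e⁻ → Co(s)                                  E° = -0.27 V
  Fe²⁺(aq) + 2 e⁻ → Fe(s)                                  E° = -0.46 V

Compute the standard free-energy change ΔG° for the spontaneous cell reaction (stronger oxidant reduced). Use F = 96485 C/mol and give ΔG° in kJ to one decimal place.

Co²⁺/Co (E° = -0.27 V) is the cathode; Fe²⁺/Fe (E° = -0.46 V) is the anode, so E°cell = +0.19 V.
Balancing electrons gives n = 2 (lcm of 2 and 2).
ΔG° = −nFE° = −(2)(96485)(+0.19) = -36,664 J = -36.7 kJ.

-36.7 kJ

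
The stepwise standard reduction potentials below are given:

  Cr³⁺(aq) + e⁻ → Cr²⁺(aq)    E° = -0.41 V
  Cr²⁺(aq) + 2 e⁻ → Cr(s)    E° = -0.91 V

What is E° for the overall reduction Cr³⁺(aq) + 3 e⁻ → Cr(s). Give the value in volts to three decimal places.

-0.743 V

Since ΔG° = −nFE° is additive over sequential reductions, n₃E°₃ = n₁E°₁ + n₂E°₂.
E°₃ = (1×-0.41 + 2×-0.91) / 3 = (-2.230) / 3 = -0.743 V.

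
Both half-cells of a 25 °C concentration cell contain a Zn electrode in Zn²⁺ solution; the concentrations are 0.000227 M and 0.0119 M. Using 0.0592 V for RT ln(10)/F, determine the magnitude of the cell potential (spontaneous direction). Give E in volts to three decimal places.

+0.051 V

For a concentration cell E°cell = 0. The 0.0119 M side is the cathode (reduction is favoured where [Zn²⁺] is higher).
With n = 2, E = −(0.0592/2) log([Zn²⁺]ₐₙ/[Zn²⁺]꜀ₐₜ) = −(0.0592/2) log(0.000227/0.0119) = −(0.0592/2)(-1.720) = +0.051 V.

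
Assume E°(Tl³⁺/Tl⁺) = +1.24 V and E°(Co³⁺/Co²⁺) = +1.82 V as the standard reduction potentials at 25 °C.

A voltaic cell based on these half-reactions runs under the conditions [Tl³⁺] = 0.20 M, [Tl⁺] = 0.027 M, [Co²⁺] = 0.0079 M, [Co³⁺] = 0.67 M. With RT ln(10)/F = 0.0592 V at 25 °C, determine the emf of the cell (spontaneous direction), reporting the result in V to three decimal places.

+0.668 V

Co³⁺/Co²⁺ is the cathode (higher E°), Tl³⁺/Tl⁺ the anode: E°cell = +1.82 − (+1.24) = +0.58 V, n = 2.
Overall: 2 Co³⁺(aq) + Tl⁺(aq) → 2 Co²⁺(aq) + Tl³⁺(aq)
Q = [Co²⁺]^2·[Tl³⁺] / ([Co³⁺]^2·[Tl⁺]); log Q = -2.987.
E = E° − (0.0592/n) log Q = +0.58 − (0.0592/2)(-2.987) = +0.668 V.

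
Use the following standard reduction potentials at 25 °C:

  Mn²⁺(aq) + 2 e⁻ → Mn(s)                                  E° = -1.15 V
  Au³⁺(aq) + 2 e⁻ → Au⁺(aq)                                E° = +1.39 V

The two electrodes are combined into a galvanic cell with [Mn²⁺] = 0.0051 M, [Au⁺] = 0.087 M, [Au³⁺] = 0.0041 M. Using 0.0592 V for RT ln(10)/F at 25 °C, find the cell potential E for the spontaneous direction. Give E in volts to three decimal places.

+2.569 V

Au³⁺/Au⁺ is the cathode (higher E°), Mn²⁺/Mn the anode: E°cell = +1.39 − (-1.15) = +2.54 V, n = 2.
Overall: Au³⁺(aq) + Mn(s) → Au⁺(aq) + Mn²⁺(aq)
Q = [Au⁺]·[Mn²⁺] / ([Au³⁺]); log Q = -0.966.
E = E° − (0.0592/n) log Q = +2.54 − (0.0592/2)(-0.966) = +2.569 V.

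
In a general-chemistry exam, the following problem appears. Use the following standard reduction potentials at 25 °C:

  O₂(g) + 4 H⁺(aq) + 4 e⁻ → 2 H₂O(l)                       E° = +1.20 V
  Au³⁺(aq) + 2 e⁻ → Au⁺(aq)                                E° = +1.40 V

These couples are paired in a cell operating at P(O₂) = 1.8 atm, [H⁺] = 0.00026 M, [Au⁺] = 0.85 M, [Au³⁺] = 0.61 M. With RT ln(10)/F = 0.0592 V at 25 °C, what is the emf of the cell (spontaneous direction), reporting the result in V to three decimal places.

Au³⁺/Au⁺ is the cathode (higher E°), O₂/H₂O the anode: E°cell = +1.40 − (+1.20) = +0.20 V, n = 4.
Overall: 2 Au³⁺(aq) + 2 H₂O(l) → 2 Au⁺(aq) + O₂(g) + 4 H⁺(aq)
Q = [Au⁺]^2·P(O₂)·[H⁺]^4 / ([Au³⁺]^2); log Q = -13.797.
E = E° − (0.0592/n) log Q = +0.20 − (0.0592/4)(-13.797) = +0.404 V.

+0.404 V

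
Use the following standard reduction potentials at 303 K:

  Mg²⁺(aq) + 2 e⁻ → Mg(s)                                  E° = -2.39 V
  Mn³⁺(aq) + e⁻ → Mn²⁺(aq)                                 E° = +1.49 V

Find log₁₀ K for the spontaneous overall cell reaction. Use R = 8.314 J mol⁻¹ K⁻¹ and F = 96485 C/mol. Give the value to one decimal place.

Cathode: Mn³⁺/Mn²⁺; anode: Mg²⁺/Mg. E°cell = (+1.49) − (-2.39) = +3.88 V, with n = 2.
ΔG° = −nFE° = −RT ln K, so ln K = nFE°/(RT) = (2)(96485)(+3.88) / ((8.314)(303)) = 297.214.
log₁₀ K = 297.214 / ln 10 = 129.1.

129.1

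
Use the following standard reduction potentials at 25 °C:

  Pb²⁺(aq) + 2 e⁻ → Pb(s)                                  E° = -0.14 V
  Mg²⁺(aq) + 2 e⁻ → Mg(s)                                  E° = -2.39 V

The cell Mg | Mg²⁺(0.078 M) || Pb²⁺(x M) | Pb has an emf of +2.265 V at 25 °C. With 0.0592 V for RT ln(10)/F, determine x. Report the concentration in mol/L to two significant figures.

0.25 M

Pb²⁺/Pb is the cathode, Mg²⁺/Mg the anode: E°cell = +2.25 V, n = 2.
Overall reaction: Pb²⁺(aq) + Mg(s) → Pb(s) + Mg²⁺(aq); Q = [Mg²⁺]^1/[Pb²⁺]^1.
From E = E° − (0.0592/n) log Q: log Q = (E° − E)·n/0.0592 = (+2.25 − (+2.265))·2/0.0592 = -0.5068.
So 1·log[Pb²⁺] = 1·log(0.078) − log Q = -1.1079 − (-0.5068) = -0.6011; [Pb²⁺] = 10^(-0.6011) ≈ 0.25 M.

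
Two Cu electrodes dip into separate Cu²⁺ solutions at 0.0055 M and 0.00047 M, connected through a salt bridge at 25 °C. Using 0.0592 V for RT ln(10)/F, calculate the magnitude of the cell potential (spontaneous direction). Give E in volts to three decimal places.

For a concentration cell E°cell = 0. The 0.0055 M side is the cathode (reduction is favoured where [Cu²⁺] is higher).
With n = 2, E = −(0.0592/2) log([Cu²⁺]ₐₙ/[Cu²⁺]꜀ₐₜ) = −(0.0592/2) log(0.00047/0.0055) = −(0.0592/2)(-1.068) = +0.032 V.

+0.032 V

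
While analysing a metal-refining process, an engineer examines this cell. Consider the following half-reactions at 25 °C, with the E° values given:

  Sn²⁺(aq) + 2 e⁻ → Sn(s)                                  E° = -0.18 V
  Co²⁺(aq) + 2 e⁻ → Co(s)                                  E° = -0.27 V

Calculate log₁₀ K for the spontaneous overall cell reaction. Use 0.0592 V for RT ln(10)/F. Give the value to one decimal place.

Cathode: Sn²⁺/Sn; anode: Co²⁺/Co. E°cell = +0.09 V, n = 2.
log K = nE°cell / 0.0592 = (2)(+0.09) / 0.0592 = 3.0.

3.0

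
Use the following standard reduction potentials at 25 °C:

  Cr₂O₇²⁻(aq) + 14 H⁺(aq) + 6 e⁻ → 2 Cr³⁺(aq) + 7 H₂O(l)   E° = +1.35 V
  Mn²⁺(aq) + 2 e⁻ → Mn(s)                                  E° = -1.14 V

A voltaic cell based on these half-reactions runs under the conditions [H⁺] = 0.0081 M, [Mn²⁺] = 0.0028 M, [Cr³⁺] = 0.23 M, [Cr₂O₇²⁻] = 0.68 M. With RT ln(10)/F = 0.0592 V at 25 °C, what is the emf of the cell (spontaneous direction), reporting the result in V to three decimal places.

Cr₂O₇²⁻/Cr³⁺ is the cathode (higher E°), Mn²⁺/Mn the anode: E°cell = +1.35 − (-1.14) = +2.49 V, n = 6.
Overall: Cr₂O₇²⁻(aq) + 14 H⁺(aq) + 3 Mn(s) → 2 Cr³⁺(aq) + 7 H₂O(l) + 3 Mn²⁺(aq)
Q = [Cr³⁺]^2·[Mn²⁺]^3 / ([Cr₂O₇²⁻]·[H⁺]^14); log Q = 20.514.
E = E° − (0.0592/n) log Q = +2.49 − (0.0592/6)(20.514) = +2.288 V.

+2.288 V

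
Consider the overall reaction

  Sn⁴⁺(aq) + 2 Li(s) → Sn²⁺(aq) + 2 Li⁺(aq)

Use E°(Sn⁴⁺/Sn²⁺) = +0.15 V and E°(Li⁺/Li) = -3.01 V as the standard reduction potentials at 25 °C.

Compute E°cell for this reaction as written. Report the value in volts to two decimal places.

+3.16 V

The Sn⁴⁺/Sn²⁺ couple has the higher reduction potential, so it is the cathode; Li⁺/Li is oxidised at the anode.
E°cell = E°(cathode) − E°(anode) = (+0.15) − (-3.01) = +3.16 V.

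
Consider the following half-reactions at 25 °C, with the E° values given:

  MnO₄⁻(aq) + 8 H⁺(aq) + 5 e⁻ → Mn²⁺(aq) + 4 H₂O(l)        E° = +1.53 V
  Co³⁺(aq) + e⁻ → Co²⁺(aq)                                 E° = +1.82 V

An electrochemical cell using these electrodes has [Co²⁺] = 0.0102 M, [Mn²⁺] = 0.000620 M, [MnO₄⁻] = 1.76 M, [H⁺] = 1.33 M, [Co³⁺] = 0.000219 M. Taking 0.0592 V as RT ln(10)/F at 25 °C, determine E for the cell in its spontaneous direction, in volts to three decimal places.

+0.139 V

Co³⁺/Co²⁺ is the cathode (higher E°), MnO₄⁻/Mn²⁺ the anode: E°cell = +1.82 − (+1.53) = +0.29 V, n = 5.
Overall: 5 Co³⁺(aq) + Mn²⁺(aq) + 4 H₂O(l) → 5 Co²⁺(aq) + MnO₄⁻(aq) + 8 H⁺(aq)
Q = [Co²⁺]^5·[MnO₄⁻]·[H⁺]^8 / ([Co³⁺]^5·[Mn²⁺]); log Q = 12.785.
E = E° − (0.0592/n) log Q = +0.29 − (0.0592/5)(12.785) = +0.139 V.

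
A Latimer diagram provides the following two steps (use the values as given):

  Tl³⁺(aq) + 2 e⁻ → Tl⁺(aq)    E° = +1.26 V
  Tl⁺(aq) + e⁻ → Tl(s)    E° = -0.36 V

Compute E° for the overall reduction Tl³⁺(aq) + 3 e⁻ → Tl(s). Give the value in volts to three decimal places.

+0.720 V

Standard free energies of sequential steps add: ΔG°₃ = ΔG°₁ + ΔG°₂, so n₃E°₃ = n₁E°₁ + n₂E°₂.
E°₃ = (2×+1.26 + 1×-0.36) / 3 = (+2.160) / 3 = +0.720 V.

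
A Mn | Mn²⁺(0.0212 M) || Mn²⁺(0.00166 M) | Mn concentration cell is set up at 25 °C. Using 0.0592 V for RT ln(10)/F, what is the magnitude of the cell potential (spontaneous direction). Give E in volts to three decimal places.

+0.033 V

For a concentration cell E°cell = 0. The 0.0212 M side is the cathode (reduction is favoured where [Mn²⁺] is higher).
With n = 2, E = −(0.0592/2) log([Mn²⁺]ₐₙ/[Mn²⁺]꜀ₐₜ) = −(0.0592/2) log(0.00166/0.0212) = −(0.0592/2)(-1.106) = +0.033 V.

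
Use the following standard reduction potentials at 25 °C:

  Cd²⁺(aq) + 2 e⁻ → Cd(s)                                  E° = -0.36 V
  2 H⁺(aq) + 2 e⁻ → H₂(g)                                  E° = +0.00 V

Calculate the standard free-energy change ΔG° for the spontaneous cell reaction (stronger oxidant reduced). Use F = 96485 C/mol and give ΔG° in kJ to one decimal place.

-69.5 kJ

H⁺/H₂ (E° = +0.00 V) is the cathode; Cd²⁺/Cd (E° = -0.36 V) is the anode, so E°cell = +0.36 V.
Balancing electrons gives n = 2 (lcm of 2 and 2).
ΔG° = −nFE° = −(2)(96485)(+0.36) = -69,469 J = -69.5 kJ.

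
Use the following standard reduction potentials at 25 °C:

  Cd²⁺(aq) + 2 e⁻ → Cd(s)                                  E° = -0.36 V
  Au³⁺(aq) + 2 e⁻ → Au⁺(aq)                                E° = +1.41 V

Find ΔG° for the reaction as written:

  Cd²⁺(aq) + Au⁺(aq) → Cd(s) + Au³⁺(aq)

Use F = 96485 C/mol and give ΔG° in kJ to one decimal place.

+341.6 kJ

As written, Cd²⁺/Cd is reduced (cathode) and Au³⁺/Au⁺ is oxidised (anode), so E°cell = (-0.36) − (+1.41) = -1.77 V.
Balancing electrons gives n = 2.
ΔG° = −nFE° = −(2)(96485)(-1.77) = 341,557 J = +341.6 kJ.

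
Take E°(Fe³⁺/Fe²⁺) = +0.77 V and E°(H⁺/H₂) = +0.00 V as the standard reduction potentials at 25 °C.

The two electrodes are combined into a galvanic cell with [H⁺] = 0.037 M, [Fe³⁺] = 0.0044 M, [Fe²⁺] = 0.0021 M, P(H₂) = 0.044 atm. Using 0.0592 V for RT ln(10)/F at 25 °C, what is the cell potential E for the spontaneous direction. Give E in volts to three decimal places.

Fe³⁺/Fe²⁺ is the cathode (higher E°), H⁺/H₂ the anode: E°cell = +0.77 − (+0.00) = +0.77 V, n = 2.
Overall: 2 Fe³⁺(aq) + H₂(g) → 2 Fe²⁺(aq) + 2 H⁺(aq)
Q = [Fe²⁺]^2·[H⁺]^2 / ([Fe³⁺]^2·P(H₂)); log Q = -2.150.
E = E° − (0.0592/n) log Q = +0.77 − (0.0592/2)(-2.150) = +0.834 V.

+0.834 V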